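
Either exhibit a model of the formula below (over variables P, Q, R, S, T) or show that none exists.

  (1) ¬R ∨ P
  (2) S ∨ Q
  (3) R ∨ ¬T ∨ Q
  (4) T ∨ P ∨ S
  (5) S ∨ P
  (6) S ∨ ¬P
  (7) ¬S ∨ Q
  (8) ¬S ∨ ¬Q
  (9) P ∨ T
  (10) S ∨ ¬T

Suppose R = False.
Suppose S = True.
The clause (Q) is unit, so Q = True.
Now (¬Q) is unsatisfied and unit — conflict.
So S must be the other value — set S = False.
The clause (Q) is unit, so Q = True.
The clause (P) is unit, so P = True.
Now (¬P) is unsatisfied and unit — conflict.
Either choice for S ends in contradiction.
So R must be the other value — set R = True.
The clause (P) is unit, so P = True.
The clause (S) is unit, so S = True.
The clause (Q) is unit, so Q = True.
Now (¬Q) is unsatisfied and unit — conflict.
Either choice for R ends in contradiction.

UNSATISFIABLE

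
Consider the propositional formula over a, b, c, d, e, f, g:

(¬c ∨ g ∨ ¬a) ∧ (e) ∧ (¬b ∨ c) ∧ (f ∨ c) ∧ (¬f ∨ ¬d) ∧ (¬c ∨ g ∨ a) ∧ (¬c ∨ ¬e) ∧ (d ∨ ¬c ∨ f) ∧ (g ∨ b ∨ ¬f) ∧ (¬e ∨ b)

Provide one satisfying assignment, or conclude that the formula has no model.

UNSATISFIABLE

The clause (e) is unit, so e = True.
The clause (¬c) is unit, so c = False.
The clause (¬b) is unit, so b = False.
But (b) is also a unit clause — contradiction.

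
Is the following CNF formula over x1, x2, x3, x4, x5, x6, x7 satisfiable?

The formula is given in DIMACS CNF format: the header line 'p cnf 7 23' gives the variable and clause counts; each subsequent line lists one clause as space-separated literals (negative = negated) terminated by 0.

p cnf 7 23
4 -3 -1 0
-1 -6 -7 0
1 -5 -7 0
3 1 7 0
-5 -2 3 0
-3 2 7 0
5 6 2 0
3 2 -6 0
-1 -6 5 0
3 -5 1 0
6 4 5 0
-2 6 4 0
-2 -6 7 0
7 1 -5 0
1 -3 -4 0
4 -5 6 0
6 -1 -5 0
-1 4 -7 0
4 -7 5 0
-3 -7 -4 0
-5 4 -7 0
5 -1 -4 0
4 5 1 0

Yes, satisfiable

Suppose x4 = True.
Suppose x1 = False.
(¬x3) alone gives x3 = False.
(x7) alone gives x7 = True.
(¬x5) alone gives x5 = False.
Suppose x6 = False.
(x2) alone gives x2 = True.
Every clause now holds.
A satisfying assignment: x1 ↦ False, x2 ↦ True, x3 ↦ False, x4 ↦ True, x5 ↦ False, x6 ↦ False, x7 ↦ True.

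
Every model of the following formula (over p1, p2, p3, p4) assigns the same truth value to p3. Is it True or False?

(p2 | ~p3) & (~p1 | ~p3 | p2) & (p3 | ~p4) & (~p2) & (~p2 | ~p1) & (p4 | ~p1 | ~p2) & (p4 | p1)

Suppose p3 = 1.
(p2) alone gives p2 = 1.
That conflicts with the unit clause (~p2).
So every satisfying assignment has p3 = False.

False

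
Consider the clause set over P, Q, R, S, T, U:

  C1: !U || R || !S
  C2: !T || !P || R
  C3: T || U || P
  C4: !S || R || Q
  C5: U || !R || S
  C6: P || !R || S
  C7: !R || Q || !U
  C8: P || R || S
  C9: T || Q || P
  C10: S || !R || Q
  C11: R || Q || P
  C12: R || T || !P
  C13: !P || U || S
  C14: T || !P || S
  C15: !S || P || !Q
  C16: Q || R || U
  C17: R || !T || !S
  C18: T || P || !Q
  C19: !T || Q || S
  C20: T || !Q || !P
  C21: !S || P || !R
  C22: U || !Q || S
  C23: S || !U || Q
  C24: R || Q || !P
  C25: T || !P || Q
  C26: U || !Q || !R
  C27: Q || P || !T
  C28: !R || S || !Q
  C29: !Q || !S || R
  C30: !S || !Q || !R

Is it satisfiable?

Suppose U = false.
Suppose T = true.
Suppose P = true.
From the singleton clause (R), R = true.
From the singleton clause (S), S = true.
From the singleton clause (!Q), Q = false.
Every clause now holds.
A satisfying assignment: P=true, Q=false, R=true, S=true, T=true, U=false.

Satisfiable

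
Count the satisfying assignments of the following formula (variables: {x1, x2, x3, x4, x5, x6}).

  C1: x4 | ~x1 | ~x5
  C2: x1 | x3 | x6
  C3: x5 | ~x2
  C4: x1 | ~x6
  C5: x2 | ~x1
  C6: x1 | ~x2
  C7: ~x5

2

There are 2^6 = 64 truth assignments over (x1, x2, x3, x4, x5, x6).
Split on x3. With x3 = 1, the clauses containing x3 are satisfied and ~x3 drops from the rest; 2 of the 2^5 = 32 assignments to the other variables satisfy what remains.
With x3 = 0, by the same count on the reduced clause set, 0 assignments work.
Total: 2 + 0 = 2.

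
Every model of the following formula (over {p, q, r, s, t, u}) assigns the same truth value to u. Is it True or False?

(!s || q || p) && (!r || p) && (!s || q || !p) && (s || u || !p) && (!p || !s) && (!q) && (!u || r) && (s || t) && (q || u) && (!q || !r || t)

True

Suppose u = false.
(!q) alone gives q = false.
Now (q) is unsatisfied and unit — conflict.
So every satisfying assignment has u = True.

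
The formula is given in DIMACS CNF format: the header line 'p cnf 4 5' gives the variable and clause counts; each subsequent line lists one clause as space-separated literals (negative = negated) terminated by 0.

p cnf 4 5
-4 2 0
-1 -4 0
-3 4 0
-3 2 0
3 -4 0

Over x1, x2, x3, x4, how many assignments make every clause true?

5

There are 2^4 = 16 truth assignments over (x1, x2, x3, x4).
Split on x1. With x1 = True, the clauses containing x1 are satisfied and ¬x1 drops from the rest; 2 of the 2^3 = 8 assignments to the other variables satisfy what remains.
With x1 = False, by the same count on the reduced clause set, 3 assignments work.
(One model: x1=F, x2=F, x3=F, x4=F.)
Total: 2 + 3 = 5.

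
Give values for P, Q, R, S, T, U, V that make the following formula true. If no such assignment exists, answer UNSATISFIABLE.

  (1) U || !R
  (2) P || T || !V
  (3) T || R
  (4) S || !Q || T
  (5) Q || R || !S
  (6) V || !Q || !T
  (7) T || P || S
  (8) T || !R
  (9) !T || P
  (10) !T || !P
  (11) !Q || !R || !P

Try U = true.
Try T = true.
Unit clause (P) forces P = true.
That conflicts with the unit clause (!P).
Undo T and try T = false.
Unit clause (R) forces R = true.
That conflicts with the unit clause (!R).
Neither T = true nor T = false works.
Undo U and try U = false.
Unit clause (!R) forces R = false.
Unit clause (T) forces T = true.
Unit clause (P) forces P = true.
That conflicts with the unit clause (!P).
Neither U = true nor U = false works.

UNSATISFIABLE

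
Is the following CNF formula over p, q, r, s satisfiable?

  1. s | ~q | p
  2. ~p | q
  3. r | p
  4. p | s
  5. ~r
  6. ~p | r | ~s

Yes, satisfiable

Unit clause (~r) forces r = 0.
Unit clause (p) forces p = 1.
Unit clause (q) forces q = 1.
Unit clause (~s) forces s = 0.
All clauses are satisfied.
A satisfying assignment: p ↦ 1, q ↦ 1, r ↦ 0, s ↦ 0.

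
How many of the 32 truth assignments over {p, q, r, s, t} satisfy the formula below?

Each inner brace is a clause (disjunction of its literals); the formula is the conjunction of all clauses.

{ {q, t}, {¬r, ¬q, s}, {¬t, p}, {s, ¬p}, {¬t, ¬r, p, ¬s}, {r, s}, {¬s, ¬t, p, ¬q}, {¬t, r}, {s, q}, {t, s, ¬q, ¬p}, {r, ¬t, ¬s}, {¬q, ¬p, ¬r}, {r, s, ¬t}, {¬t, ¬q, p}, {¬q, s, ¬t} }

There are 2^5 = 32 truth assignments over (p, q, r, s, t).
Split on r. With r = True, the clauses containing r are satisfied and ¬r drops from the rest; 2 of the 2^4 = 16 assignments to the other variables satisfy what remains.
With r = False, by the same count on the reduced clause set, 2 assignments work.
Total: 2 + 2 = 4.

4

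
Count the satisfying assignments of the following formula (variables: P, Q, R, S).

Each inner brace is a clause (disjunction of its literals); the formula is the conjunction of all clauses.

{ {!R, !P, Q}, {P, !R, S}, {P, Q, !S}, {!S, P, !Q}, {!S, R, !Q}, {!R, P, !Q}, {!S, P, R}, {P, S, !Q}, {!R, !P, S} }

There are 2^4 = 16 truth assignments over (P, Q, R, S).
Split on R. With R = true, the clauses containing R are satisfied and !R drops from the rest; 1 of the 2^3 = 8 assignments to the other variables satisfy what remains.
With R = false, by the same count on the reduced clause set, 4 assignments work.
Total: 1 + 4 = 5.

5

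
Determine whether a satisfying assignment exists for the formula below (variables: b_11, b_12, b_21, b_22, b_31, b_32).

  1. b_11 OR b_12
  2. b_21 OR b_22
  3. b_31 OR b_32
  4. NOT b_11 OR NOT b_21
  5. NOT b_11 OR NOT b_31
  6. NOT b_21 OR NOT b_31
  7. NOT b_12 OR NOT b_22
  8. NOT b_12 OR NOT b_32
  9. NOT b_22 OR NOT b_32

Case b_11 = true:
Unit clause (NOT b_21) forces b_21 = false.
Unit clause (b_22) forces b_22 = true.
Unit clause (NOT b_31) forces b_31 = false.
Unit clause (b_32) forces b_32 = true.
But (NOT b_32) is also a unit clause — contradiction.
Backtrack on b_11: now try b_11 = false.
Unit clause (b_12) forces b_12 = true.
Unit clause (NOT b_22) forces b_22 = false.
Unit clause (b_21) forces b_21 = true.
Unit clause (NOT b_31) forces b_31 = false.
Unit clause (b_32) forces b_32 = true.
But (NOT b_32) is also a unit clause — contradiction.
Both values of b_11 lead to a conflict.
No assignment satisfies every clause.

No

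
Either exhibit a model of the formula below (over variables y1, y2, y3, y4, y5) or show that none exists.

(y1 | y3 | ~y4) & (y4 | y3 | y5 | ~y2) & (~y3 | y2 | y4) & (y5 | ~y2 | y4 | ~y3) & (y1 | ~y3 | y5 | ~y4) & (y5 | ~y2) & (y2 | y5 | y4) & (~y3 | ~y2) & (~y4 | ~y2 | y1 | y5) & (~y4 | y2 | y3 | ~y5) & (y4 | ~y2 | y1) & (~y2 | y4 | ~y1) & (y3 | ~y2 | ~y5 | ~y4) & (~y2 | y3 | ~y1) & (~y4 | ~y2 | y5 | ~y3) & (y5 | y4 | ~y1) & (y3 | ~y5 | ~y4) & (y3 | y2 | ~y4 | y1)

y1=1; y2=0; y3=1; y4=1; y5=0

Suppose y5 = 0.
(~y2) alone gives y2 = 0.
(y4) alone gives y4 = 1.
Suppose y1 = 1.
No clause remains; y3 is free.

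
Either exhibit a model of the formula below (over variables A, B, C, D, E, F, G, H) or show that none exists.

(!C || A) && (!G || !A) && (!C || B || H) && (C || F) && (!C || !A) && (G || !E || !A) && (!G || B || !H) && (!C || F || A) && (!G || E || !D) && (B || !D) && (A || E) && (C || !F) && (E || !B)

Case C = false:
The clause (F) is unit, so F = true.
Now (!F) is unsatisfied and unit — conflict.
Undo C and try C = true.
The clause (A) is unit, so A = true.
Now (!A) is unsatisfied and unit — conflict.
Either choice for C ends in contradiction.

UNSATISFIABLE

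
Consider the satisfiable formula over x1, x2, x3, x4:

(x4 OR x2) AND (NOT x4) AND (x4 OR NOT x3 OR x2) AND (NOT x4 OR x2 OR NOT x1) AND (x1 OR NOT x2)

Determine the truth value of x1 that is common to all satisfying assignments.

True

Suppose x1 = false.
From the singleton clause (NOT x4), x4 = false.
From the singleton clause (x2), x2 = true.
But (NOT x2) is also a unit clause — contradiction.
So every satisfying assignment has x1 = True.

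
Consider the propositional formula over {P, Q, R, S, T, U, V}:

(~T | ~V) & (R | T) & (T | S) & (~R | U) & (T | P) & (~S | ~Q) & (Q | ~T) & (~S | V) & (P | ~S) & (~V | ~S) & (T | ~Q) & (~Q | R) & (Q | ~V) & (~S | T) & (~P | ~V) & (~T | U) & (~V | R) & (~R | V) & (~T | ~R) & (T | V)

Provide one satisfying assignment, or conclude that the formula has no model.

UNSATISFIABLE

Branch on T: set T = 0.
The clause (R) is unit, so R = 1.
The clause (S) is unit, so S = 1.
But (~S) is also a unit clause — contradiction.
That branch fails; take T = 1 instead.
The clause (~V) is unit, so V = 0.
The clause (Q) is unit, so Q = 1.
The clause (~S) is unit, so S = 0.
The clause (R) is unit, so R = 1.
But (~R) is also a unit clause — contradiction.
Either choice for T ends in contradiction.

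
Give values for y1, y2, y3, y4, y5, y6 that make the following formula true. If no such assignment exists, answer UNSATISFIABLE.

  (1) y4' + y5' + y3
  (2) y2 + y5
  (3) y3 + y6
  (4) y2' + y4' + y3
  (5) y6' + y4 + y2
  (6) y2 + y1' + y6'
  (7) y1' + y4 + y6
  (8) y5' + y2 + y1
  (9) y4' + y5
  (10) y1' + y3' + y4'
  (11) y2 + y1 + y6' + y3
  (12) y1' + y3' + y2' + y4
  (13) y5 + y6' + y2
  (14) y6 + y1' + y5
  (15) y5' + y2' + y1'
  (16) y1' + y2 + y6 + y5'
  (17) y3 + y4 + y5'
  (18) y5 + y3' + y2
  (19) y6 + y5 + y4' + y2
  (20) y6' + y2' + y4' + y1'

Suppose y2 = 1.
Suppose y3 = 1.
Suppose y4 = 1.
(y5) alone gives y5 = 1.
(y1') alone gives y1 = 0.
Every clause is now satisfied; y6 is unconstrained.

y1=0, y2=1, y3=1, y4=1, y5=1, y6=0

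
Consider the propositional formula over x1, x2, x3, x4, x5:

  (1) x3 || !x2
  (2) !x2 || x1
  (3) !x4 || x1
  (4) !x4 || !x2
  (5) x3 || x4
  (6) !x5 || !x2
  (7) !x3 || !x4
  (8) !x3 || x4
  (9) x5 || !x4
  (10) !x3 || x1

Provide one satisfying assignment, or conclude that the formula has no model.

Case x3 = false:
(!x2) alone gives x2 = false.
(x4) alone gives x4 = true.
(x1) alone gives x1 = true.
(x5) alone gives x5 = true.
Every clause now holds.

x1: true; x2: false; x3: false; x4: true; x5: true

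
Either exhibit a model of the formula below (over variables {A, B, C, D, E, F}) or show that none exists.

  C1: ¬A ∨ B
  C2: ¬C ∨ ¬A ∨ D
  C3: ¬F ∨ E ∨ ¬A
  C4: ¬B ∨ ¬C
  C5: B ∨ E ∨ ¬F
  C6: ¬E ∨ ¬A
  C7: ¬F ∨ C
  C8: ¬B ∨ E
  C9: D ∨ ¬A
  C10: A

UNSATISFIABLE

(A) alone gives A = True.
(B) alone gives B = True.
(¬C) alone gives C = False.
(¬E) alone gives E = False.
Now (E) is unsatisfied and unit — conflict.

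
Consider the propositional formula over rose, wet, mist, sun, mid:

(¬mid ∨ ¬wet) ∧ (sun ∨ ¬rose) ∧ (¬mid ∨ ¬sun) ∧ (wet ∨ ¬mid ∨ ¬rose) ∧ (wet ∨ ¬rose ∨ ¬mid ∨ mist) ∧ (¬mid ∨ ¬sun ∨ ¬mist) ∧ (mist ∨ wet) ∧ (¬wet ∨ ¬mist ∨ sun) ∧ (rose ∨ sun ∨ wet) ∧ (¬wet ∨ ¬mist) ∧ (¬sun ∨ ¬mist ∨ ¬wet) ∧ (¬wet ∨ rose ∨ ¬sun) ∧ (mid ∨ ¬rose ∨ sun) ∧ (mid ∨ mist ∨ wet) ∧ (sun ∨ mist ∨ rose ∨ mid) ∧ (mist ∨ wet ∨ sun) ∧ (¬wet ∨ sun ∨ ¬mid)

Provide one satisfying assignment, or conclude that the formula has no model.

Try mid = False.
Try sun = True.
Try mist = True.
Unit clause (¬wet) forces wet = False.
No clause remains; rose is free.

rose=True, wet=False, mist=True, sun=True, mid=False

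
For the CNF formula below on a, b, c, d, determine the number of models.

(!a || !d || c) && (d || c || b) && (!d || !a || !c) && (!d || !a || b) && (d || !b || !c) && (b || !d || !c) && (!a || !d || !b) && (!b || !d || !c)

6

There are 2^4 = 16 truth assignments over (a, b, c, d).
Check each against the 8 clauses (columns in the order a, b, c, d):
  F F F F  ✗ fails (d || c || b)
  F F F T  ✓ satisfies all
  F F T F  ✓ satisfies all
  F F T T  ✗ fails (b || !d || !c)
  F T F F  ✓ satisfies all
  F T F T  ✓ satisfies all
  F T T F  ✗ fails (d || !b || !c)
  F T T T  ✗ fails (!b || !d || !c)
  T F F F  ✗ fails (d || c || b)
  T F F T  ✗ fails (!a || !d || c)
  T F T F  ✓ satisfies all
  T F T T  ✗ fails (!d || !a || !c)
  T T F F  ✓ satisfies all
  T T F T  ✗ fails (!a || !d || c)
  T T T F  ✗ fails (d || !b || !c)
  T T T T  ✗ fails (!d || !a || !c)
6 of the 16 rows are models.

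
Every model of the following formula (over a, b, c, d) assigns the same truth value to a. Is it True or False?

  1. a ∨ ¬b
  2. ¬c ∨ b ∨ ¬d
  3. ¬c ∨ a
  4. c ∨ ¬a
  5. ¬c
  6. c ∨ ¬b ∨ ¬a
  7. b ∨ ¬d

Suppose a = True.
Unit clause (c) forces c = True.
Now (¬c) is unsatisfied and unit — conflict.
So every satisfying assignment has a = False.

False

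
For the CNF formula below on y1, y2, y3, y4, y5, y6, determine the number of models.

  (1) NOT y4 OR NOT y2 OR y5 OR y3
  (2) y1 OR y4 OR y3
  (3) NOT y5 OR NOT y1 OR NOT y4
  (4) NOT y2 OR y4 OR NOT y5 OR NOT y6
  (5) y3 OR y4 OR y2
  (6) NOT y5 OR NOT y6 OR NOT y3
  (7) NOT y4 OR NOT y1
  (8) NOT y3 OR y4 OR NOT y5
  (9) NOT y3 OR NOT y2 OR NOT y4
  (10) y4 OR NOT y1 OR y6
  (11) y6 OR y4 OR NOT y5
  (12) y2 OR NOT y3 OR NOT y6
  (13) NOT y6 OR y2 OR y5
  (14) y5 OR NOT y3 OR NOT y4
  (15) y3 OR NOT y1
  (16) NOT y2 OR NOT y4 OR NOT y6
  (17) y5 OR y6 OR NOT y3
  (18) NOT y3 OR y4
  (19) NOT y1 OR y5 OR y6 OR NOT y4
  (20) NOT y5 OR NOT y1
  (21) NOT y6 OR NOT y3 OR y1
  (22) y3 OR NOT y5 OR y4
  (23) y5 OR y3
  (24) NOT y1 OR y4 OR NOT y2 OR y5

There are 2^6 = 64 truth assignments over (y1, y2, y3, y4, y5, y6).
Split on y4. With y4 = true, the clauses containing y4 are satisfied and NOT y4 drops from the rest; 4 of the 2^5 = 32 assignments to the other variables satisfy what remains.
With y4 = false, by the same count on the reduced clause set, 0 assignments work.
(One model: y1=F, y2=F, y3=F, y4=T, y5=T, y6=F.)
Total: 4 + 0 = 4.

4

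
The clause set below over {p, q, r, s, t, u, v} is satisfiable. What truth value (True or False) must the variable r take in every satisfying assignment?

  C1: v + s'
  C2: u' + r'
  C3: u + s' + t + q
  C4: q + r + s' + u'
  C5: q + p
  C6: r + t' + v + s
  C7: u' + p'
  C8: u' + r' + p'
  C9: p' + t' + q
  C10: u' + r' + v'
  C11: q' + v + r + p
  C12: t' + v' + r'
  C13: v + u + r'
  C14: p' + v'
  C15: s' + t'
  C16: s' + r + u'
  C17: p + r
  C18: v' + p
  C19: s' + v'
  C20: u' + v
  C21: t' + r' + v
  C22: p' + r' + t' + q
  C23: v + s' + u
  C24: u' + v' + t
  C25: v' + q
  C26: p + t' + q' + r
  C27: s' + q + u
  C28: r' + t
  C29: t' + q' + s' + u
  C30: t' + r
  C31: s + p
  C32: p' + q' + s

False

Suppose r = 1.
From the singleton clause (u'), u = 0.
From the singleton clause (v), v = 1.
From the singleton clause (t'), t = 0.
But (t) is also a unit clause — contradiction.
So every satisfying assignment has r = False.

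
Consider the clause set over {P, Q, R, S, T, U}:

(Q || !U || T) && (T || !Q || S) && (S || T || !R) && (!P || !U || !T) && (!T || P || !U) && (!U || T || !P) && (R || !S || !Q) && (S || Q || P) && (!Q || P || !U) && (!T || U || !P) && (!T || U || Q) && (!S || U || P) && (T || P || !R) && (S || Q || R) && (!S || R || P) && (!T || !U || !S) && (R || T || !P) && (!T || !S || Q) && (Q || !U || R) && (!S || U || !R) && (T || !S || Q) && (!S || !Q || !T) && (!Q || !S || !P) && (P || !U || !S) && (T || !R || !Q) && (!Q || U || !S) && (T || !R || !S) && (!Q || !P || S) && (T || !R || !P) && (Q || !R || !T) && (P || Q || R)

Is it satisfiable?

Try Q = true.
Try T = true.
The clause (!S) is unit, so S = false.
The clause (!P) is unit, so P = false.
The clause (!U) is unit, so U = false.
Every clause is now satisfied; R is unconstrained.
A satisfying assignment: P=false,  Q=true,  R=false,  S=false,  T=true,  U=false.

Yes, satisfiable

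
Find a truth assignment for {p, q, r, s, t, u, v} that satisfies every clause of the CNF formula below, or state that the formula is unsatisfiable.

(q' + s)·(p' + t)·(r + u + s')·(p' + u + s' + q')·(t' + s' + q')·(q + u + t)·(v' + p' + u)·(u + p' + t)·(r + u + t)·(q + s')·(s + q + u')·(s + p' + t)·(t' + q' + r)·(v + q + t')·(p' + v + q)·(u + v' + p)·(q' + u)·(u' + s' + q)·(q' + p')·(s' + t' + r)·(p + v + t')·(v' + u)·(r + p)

Case q = 1:
Unit clause (s) forces s = 1.
Unit clause (t') forces t = 0.
Unit clause (p') forces p = 0.
Unit clause (u) forces u = 1.
Unit clause (r) forces r = 1.
Every clause is now satisfied; v is unconstrained.

p=0, q=1, r=1, s=1, t=0, u=1, v=0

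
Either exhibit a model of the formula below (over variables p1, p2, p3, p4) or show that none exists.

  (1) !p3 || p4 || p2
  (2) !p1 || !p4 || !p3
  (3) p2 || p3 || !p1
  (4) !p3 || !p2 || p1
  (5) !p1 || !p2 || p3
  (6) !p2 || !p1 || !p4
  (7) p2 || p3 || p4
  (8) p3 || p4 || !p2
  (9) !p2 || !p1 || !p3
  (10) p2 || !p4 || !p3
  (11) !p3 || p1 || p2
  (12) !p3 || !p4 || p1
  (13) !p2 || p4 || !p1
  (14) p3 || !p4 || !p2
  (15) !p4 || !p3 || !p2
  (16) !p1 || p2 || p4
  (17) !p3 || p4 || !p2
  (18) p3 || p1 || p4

p1=false; p2=false; p3=false; p4=true

Suppose p3 = false.
Suppose p2 = false.
From the singleton clause (!p1), p1 = false.
From the singleton clause (p4), p4 = true.
All clauses are satisfied.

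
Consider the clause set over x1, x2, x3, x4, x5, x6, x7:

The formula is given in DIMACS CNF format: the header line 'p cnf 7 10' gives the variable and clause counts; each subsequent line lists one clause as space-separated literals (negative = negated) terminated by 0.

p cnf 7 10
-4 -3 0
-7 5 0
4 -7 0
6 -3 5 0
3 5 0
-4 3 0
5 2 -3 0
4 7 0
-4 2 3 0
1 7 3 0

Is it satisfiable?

Unsatisfiable

Branch on x4: set x4 = False.
(¬x7) alone gives x7 = False.
But (x7) is also a unit clause — contradiction.
Backtrack on x4: now try x4 = True.
(¬x3) alone gives x3 = False.
But (x3) is also a unit clause — contradiction.
Either choice for x4 ends in contradiction.
No assignment satisfies every clause.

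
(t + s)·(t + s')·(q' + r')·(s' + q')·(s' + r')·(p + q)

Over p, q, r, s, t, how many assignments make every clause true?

5

There are 2^5 = 32 truth assignments over (p, q, r, s, t).
Split on p. With p = 1, the clauses containing p are satisfied and p' drops from the rest; 4 of the 2^4 = 16 assignments to the other variables satisfy what remains.
With p = 0, by the same count on the reduced clause set, 1 assignment works.
(One model: p=F, q=T, r=F, s=F, t=T.)
Total: 4 + 1 = 5.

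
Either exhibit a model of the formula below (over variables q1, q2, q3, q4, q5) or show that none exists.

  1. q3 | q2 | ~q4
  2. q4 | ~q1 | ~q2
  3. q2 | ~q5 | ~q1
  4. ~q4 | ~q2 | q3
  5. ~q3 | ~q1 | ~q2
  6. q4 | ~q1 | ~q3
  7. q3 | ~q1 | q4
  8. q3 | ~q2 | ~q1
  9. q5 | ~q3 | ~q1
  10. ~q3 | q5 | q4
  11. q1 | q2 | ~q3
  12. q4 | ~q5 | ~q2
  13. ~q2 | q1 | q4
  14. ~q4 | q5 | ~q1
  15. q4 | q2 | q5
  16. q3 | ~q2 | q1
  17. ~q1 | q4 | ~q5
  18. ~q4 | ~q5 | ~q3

q1=0, q2=0, q3=0, q4=0, q5=1

Case q3 = 0:
Case q2 = 0:
From the singleton clause (~q4), q4 = 0.
From the singleton clause (~q1), q1 = 0.
From the singleton clause (q5), q5 = 1.
Every clause now holds.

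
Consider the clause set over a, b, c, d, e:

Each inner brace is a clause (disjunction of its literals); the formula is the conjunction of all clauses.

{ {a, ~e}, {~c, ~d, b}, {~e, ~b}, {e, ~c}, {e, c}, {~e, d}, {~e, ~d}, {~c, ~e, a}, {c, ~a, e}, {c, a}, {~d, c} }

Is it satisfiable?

Branch on a: set a = 1.
Branch on e: set e = 0.
From the singleton clause (~c), c = 0.
But (c) is also a unit clause — contradiction.
Backtrack on e: now try e = 1.
From the singleton clause (~b), b = 0.
From the singleton clause (d), d = 1.
But (~d) is also a unit clause — contradiction.
Either choice for e ends in contradiction.
Backtrack on a: now try a = 0.
From the singleton clause (~e), e = 0.
From the singleton clause (~c), c = 0.
But (c) is also a unit clause — contradiction.
Either choice for a ends in contradiction.
No assignment satisfies every clause.

Unsatisfiable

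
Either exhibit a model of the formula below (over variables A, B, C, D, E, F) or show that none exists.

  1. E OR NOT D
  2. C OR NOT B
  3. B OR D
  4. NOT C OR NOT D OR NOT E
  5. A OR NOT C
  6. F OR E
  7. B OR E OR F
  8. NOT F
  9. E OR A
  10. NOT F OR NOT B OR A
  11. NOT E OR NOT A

From the singleton clause (NOT F), F = false.
From the singleton clause (E), E = true.
From the singleton clause (NOT A), A = false.
From the singleton clause (NOT C), C = false.
From the singleton clause (NOT B), B = false.
From the singleton clause (D), D = true.
Every clause now holds.

A ↦ false, B ↦ false, C ↦ false, D ↦ true, E ↦ true, F ↦ false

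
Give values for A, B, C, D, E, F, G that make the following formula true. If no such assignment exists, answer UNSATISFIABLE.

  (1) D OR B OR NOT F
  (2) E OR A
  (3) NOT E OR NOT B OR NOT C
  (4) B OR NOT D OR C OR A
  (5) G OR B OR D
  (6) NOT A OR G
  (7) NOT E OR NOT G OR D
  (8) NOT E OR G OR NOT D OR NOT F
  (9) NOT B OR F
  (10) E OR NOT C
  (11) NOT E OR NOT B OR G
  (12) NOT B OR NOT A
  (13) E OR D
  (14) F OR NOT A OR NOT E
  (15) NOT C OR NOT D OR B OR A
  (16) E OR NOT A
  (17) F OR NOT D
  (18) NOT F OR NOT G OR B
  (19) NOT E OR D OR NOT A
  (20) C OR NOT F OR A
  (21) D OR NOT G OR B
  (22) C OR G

Case E = true:
Case B = false:
Case D = true:
From the singleton clause (F), F = true.
From the singleton clause (G), G = true.
That conflicts with the unit clause (NOT G).
That branch fails; take D = false instead.
From the singleton clause (NOT F), F = false.
From the singleton clause (G), G = true.
That conflicts with the unit clause (NOT G).
Either choice for D ends in contradiction.
That branch fails; take B = true instead.
From the singleton clause (NOT C), C = false.
From the singleton clause (F), F = true.
From the singleton clause (G), G = true.
From the singleton clause (D), D = true.
From the singleton clause (NOT A), A = false.
That conflicts with the unit clause (A).
Either choice for B ends in contradiction.
That branch fails; take E = false instead.
From the singleton clause (A), A = true.
That conflicts with the unit clause (NOT A).
Either choice for E ends in contradiction.

UNSATISFIABLE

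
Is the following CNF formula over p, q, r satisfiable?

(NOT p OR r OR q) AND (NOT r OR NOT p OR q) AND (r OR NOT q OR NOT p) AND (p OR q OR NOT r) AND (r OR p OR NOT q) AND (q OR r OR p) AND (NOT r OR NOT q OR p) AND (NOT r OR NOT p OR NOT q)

No, unsatisfiable

Try p = false.
Try q = true.
(r) alone gives r = true.
That conflicts with the unit clause (NOT r).
That branch fails; take q = false instead.
(NOT r) alone gives r = false.
That conflicts with the unit clause (r).
Neither q = true nor q = false works.
That branch fails; take p = true instead.
Try r = true.
(q) alone gives q = true.
That conflicts with the unit clause (NOT q).
That branch fails; take r = false instead.
(q) alone gives q = true.
That conflicts with the unit clause (NOT q).
Neither r = true nor r = false works.
Neither p = true nor p = false works.
No assignment satisfies every clause.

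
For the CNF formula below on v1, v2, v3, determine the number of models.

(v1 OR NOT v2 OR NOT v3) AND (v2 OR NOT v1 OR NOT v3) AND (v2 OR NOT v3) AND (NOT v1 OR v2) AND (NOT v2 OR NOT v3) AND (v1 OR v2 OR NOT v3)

3

There are 2^3 = 8 truth assignments over (v1, v2, v3).
Check each against the 6 clauses (columns in the order v1, v2, v3):
  F F F  ✓ satisfies all
  F F T  ✗ fails (v2 OR NOT v3)
  F T F  ✓ satisfies all
  F T T  ✗ fails (v1 OR NOT v2 OR NOT v3)
  T F F  ✗ fails (NOT v1 OR v2)
  T F T  ✗ fails (v2 OR NOT v1 OR NOT v3)
  T T F  ✓ satisfies all
  T T T  ✗ fails (NOT v2 OR NOT v3)
3 of the 8 rows are models.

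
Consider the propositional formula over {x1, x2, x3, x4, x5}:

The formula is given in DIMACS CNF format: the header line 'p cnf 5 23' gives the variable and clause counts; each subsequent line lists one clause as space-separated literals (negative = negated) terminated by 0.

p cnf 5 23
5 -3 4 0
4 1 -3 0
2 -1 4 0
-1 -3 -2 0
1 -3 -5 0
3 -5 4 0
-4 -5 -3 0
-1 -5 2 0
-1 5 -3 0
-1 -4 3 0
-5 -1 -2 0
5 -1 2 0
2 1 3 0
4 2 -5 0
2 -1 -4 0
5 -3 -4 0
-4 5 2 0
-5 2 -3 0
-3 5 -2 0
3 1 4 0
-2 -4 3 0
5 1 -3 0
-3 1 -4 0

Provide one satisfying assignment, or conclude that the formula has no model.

x1: True,  x2: True,  x3: False,  x4: False,  x5: False

Suppose x5 = False.
Suppose x3 = False.
Suppose x1 = True.
(¬x4) alone gives x4 = False.
(x2) alone gives x2 = True.
This assignment satisfies each clause.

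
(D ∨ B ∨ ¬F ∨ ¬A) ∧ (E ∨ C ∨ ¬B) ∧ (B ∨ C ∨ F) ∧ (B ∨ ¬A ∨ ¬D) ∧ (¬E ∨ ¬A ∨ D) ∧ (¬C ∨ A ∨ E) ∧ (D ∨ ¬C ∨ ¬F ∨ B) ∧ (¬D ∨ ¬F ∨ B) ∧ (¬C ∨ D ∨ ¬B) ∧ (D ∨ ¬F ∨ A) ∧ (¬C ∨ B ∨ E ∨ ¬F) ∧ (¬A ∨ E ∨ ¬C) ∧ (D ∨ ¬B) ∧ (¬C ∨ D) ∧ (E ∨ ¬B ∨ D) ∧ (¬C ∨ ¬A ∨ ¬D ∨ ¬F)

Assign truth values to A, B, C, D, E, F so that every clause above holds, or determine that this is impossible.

A ↦ True,  B ↦ True,  C ↦ False,  D ↦ True,  E ↦ True,  F ↦ True

Suppose D = True.
Suppose B = True.
Suppose E = True.
Suppose C = False.
All clauses hold; A, F can take either value.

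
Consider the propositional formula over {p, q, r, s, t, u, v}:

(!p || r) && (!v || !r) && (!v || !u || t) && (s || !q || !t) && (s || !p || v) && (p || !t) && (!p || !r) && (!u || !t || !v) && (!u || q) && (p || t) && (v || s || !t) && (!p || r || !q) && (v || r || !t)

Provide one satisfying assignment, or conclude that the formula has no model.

UNSATISFIABLE

Branch on p: set p = false.
(!t) alone gives t = false.
That conflicts with the unit clause (t).
Undo p and try p = true.
(r) alone gives r = true.
That conflicts with the unit clause (!r).
Neither p = true nor p = false works.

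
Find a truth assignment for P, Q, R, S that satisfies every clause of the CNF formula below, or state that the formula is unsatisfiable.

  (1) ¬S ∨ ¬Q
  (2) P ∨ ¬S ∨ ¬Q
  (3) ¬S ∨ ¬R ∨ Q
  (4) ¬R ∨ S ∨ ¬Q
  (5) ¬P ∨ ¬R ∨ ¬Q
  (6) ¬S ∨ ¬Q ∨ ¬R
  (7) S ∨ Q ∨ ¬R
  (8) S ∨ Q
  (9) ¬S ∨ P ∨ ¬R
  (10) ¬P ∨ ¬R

Case S = True:
From the singleton clause (¬Q), Q = False.
From the singleton clause (¬R), R = False.
Every clause is now satisfied; P is unconstrained.

P ↦ False,  Q ↦ False,  R ↦ False,  S ↦ True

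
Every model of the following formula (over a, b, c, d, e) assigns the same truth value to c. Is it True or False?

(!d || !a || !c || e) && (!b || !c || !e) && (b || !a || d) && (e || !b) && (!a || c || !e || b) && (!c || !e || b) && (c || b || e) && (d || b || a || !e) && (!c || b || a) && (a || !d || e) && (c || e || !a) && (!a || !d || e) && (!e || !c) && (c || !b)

Suppose c = true.
The clause (!e) is unit, so e = false.
The clause (!b) is unit, so b = false.
The clause (a) is unit, so a = true.
The clause (!d) is unit, so d = false.
But (d) is also a unit clause — contradiction.
So every satisfying assignment has c = False.

False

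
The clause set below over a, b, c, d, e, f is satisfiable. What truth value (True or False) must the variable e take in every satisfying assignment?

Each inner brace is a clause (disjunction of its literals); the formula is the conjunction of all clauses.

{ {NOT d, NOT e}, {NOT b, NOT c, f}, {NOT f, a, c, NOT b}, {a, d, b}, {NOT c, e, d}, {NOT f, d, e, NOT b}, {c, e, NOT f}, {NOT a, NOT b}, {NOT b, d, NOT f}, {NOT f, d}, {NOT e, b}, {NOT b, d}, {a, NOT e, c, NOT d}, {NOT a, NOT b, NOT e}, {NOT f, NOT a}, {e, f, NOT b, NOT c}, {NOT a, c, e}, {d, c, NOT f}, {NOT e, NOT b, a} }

Suppose e = true.
(NOT d) alone gives d = false.
(NOT f) alone gives f = false.
(b) alone gives b = true.
Now (NOT b) is unsatisfied and unit — conflict.
So every satisfying assignment has e = False.

False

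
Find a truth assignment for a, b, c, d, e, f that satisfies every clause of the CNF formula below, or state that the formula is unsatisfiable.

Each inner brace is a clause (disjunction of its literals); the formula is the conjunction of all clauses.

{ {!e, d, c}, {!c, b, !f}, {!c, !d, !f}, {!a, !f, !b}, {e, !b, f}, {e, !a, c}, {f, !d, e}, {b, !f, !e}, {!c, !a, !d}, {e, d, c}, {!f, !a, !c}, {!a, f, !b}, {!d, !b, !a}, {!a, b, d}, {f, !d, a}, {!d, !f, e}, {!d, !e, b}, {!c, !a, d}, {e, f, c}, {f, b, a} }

Case e = true:
Case d = false:
The clause (c) is unit, so c = true.
The clause (!a) is unit, so a = false.
Case b = true:
Every clause is now satisfied; f is unconstrained.

a=false, b=true, c=true, d=false, e=true, f=true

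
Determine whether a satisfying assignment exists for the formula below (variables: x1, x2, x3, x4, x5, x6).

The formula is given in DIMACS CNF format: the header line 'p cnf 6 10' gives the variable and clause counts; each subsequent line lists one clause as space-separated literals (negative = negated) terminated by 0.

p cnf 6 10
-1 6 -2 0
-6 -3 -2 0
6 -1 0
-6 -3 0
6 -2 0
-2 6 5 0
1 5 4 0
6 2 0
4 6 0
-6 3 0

Case x6 = True:
The clause (¬x3) is unit, so x3 = False.
But (x3) is also a unit clause — contradiction.
That branch fails; take x6 = False instead.
The clause (¬x1) is unit, so x1 = False.
The clause (¬x2) is unit, so x2 = False.
But (x2) is also a unit clause — contradiction.
Both values of x6 lead to a conflict.
No assignment satisfies every clause.

Unsatisfiable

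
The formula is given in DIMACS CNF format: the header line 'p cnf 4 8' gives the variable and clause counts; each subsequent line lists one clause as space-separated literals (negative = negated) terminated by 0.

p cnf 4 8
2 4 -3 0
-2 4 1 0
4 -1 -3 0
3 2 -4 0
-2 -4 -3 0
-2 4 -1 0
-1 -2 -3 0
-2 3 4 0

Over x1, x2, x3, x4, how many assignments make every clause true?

There are 2^4 = 16 truth assignments over (x1, x2, x3, x4).
Split on x3. With x3 = True, the clauses containing x3 are satisfied and ¬x3 drops from the rest; 2 of the 2^3 = 8 assignments to the other variables satisfy what remains.
With x3 = False, by the same count on the reduced clause set, 4 assignments work.
(One model: x1=F, x2=F, x3=F, x4=F.)
Total: 2 + 4 = 6.

6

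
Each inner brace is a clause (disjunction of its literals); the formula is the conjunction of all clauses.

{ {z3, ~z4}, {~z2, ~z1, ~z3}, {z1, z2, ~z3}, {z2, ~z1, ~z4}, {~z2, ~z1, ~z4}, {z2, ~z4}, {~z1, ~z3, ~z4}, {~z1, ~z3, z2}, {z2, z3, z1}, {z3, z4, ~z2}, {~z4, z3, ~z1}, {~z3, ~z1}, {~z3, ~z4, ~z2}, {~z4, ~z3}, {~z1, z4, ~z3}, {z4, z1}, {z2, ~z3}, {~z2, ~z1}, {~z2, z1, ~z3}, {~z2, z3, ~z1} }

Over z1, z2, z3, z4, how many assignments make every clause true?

There are 2^4 = 16 truth assignments over (z1, z2, z3, z4).
Check each against the 20 clauses (columns in the order z1, z2, z3, z4):
  F F F F  ✗ fails (z2 | z3 | z1)
  F F F T  ✗ fails (z3 | ~z4)
  F F T F  ✗ fails (z1 | z2 | ~z3)
  F F T T  ✗ fails (z1 | z2 | ~z3)
  F T F F  ✗ fails (z3 | z4 | ~z2)
  F T F T  ✗ fails (z3 | ~z4)
  F T T F  ✗ fails (z4 | z1)
  F T T T  ✗ fails (~z3 | ~z4 | ~z2)
  T F F F  ✓ satisfies all
  T F F T  ✗ fails (z3 | ~z4)
  T F T F  ✗ fails (~z1 | ~z3 | z2)
  T F T T  ✗ fails (z2 | ~z1 | ~z4)
  T T F F  ✗ fails (z3 | z4 | ~z2)
  T T F T  ✗ fails (z3 | ~z4)
  T T T F  ✗ fails (~z2 | ~z1 | ~z3)
  T T T T  ✗ fails (~z2 | ~z1 | ~z3)
1 of the 16 rows is a model.

1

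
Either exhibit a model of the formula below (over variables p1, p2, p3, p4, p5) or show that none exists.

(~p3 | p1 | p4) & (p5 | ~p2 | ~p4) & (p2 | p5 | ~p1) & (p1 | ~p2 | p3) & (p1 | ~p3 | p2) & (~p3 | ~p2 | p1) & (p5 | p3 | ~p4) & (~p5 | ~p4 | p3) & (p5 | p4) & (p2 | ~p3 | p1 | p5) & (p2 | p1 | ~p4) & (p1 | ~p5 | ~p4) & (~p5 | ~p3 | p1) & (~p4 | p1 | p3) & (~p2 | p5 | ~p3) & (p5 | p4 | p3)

Suppose p5 = 1.
Suppose p4 = 0.
Suppose p3 = 1.
(p1) alone gives p1 = 1.
All clauses hold; p2 can take either value.

p1 ↦ 1,  p2 ↦ 1,  p3 ↦ 1,  p4 ↦ 0,  p5 ↦ 1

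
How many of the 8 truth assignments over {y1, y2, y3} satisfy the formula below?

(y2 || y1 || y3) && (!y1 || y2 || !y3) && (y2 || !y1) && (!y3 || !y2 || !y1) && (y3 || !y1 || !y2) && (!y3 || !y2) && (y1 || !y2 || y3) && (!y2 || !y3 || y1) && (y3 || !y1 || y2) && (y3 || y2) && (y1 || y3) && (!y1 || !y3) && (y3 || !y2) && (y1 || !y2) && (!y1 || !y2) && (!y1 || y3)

There are 2^3 = 8 truth assignments over (y1, y2, y3).
Check each against the 16 clauses (columns in the order y1, y2, y3):
  F F F  ✗ fails (y2 || y1 || y3)
  F F T  ✓ satisfies all
  F T F  ✗ fails (y1 || !y2 || y3)
  F T T  ✗ fails (!y3 || !y2)
  T F F  ✗ fails (y2 || !y1)
  T F T  ✗ fails (!y1 || y2 || !y3)
  T T F  ✗ fails (y3 || !y1 || !y2)
  T T T  ✗ fails (!y3 || !y2 || !y1)
1 of the 8 rows is a model.

1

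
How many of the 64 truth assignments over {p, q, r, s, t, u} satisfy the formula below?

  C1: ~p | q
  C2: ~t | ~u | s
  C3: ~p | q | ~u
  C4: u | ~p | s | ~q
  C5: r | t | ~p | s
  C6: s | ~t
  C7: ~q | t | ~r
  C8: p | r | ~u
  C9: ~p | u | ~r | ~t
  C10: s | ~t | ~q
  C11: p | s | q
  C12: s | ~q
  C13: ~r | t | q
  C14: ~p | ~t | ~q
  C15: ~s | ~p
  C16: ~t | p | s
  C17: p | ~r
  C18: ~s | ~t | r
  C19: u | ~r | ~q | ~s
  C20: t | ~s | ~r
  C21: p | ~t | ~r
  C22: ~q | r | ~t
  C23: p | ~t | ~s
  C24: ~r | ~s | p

There are 2^6 = 64 truth assignments over (p, q, r, s, t, u).
Split on s. With s = 1, the clauses containing s are satisfied and ~s drops from the rest; 2 of the 2^5 = 32 assignments to the other variables satisfy what remains.
With s = 0, by the same count on the reduced clause set, 0 assignments work.
Total: 2 + 0 = 2.

2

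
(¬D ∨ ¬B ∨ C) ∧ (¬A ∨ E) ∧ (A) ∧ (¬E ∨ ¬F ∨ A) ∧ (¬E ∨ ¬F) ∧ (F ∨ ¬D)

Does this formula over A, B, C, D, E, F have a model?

Yes

Unit clause (A) forces A = True.
Unit clause (E) forces E = True.
Unit clause (¬F) forces F = False.
Unit clause (¬D) forces D = False.
Every clause is now satisfied; B, C are unconstrained.
A satisfying assignment: A=True, B=True, C=False, D=False, E=True, F=False.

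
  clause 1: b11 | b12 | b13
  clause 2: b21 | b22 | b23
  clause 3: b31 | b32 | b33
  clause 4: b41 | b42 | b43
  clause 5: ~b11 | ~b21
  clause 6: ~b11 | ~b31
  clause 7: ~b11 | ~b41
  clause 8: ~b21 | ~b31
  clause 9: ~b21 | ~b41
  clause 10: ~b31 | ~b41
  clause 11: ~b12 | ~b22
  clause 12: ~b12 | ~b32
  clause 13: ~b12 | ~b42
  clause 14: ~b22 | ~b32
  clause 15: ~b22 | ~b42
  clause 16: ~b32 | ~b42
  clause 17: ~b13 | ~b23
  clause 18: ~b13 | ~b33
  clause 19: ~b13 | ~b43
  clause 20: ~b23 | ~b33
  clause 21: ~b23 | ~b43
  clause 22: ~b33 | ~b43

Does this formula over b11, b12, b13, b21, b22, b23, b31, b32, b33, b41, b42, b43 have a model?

Branch on b11: set b11 = 0.
Branch on b12: set b12 = 1.
The clause (~b22) is unit, so b22 = 0.
The clause (~b32) is unit, so b32 = 0.
The clause (~b42) is unit, so b42 = 0.
Branch on b21: set b21 = 1.
The clause (~b31) is unit, so b31 = 0.
The clause (b33) is unit, so b33 = 1.
The clause (~b41) is unit, so b41 = 0.
The clause (b43) is unit, so b43 = 1.
But (~b43) is also a unit clause — contradiction.
Backtrack on b21: now try b21 = 0.
The clause (b23) is unit, so b23 = 1.
The clause (~b13) is unit, so b13 = 0.
The clause (~b33) is unit, so b33 = 0.
The clause (b31) is unit, so b31 = 1.
The clause (~b41) is unit, so b41 = 0.
The clause (b43) is unit, so b43 = 1.
But (~b43) is also a unit clause — contradiction.
Neither b21 = 1 nor b21 = 0 works.
Backtrack on b12: now try b12 = 0.
The clause (b13) is unit, so b13 = 1.
The clause (~b23) is unit, so b23 = 0.
The clause (~b33) is unit, so b33 = 0.
The clause (~b43) is unit, so b43 = 0.
Branch on b21: set b21 = 1.
The clause (~b31) is unit, so b31 = 0.
The clause (b32) is unit, so b32 = 1.
The clause (~b41) is unit, so b41 = 0.
The clause (b42) is unit, so b42 = 1.
But (~b42) is also a unit clause — contradiction.
Backtrack on b21: now try b21 = 0.
The clause (b22) is unit, so b22 = 1.
The clause (~b32) is unit, so b32 = 0.
The clause (b31) is unit, so b31 = 1.
The clause (~b41) is unit, so b41 = 0.
The clause (b42) is unit, so b42 = 1.
But (~b42) is also a unit clause — contradiction.
Neither b21 = 1 nor b21 = 0 works.
Neither b12 = 1 nor b12 = 0 works.
Backtrack on b11: now try b11 = 1.
The clause (~b21) is unit, so b21 = 0.
The clause (~b31) is unit, so b31 = 0.
The clause (~b41) is unit, so b41 = 0.
Branch on b22: set b22 = 1.
The clause (~b12) is unit, so b12 = 0.
The clause (~b32) is unit, so b32 = 0.
The clause (b33) is unit, so b33 = 1.
The clause (~b42) is unit, so b42 = 0.
The clause (b43) is unit, so b43 = 1.
But (~b43) is also a unit clause — contradiction.
Backtrack on b22: now try b22 = 0.
The clause (b23) is unit, so b23 = 1.
The clause (~b13) is unit, so b13 = 0.
The clause (~b33) is unit, so b33 = 0.
The clause (b32) is unit, so b32 = 1.
The clause (~b12) is unit, so b12 = 0.
The clause (~b42) is unit, so b42 = 0.
The clause (b43) is unit, so b43 = 1.
But (~b43) is also a unit clause — contradiction.
Neither b22 = 1 nor b22 = 0 works.
Neither b11 = 1 nor b11 = 0 works.
No assignment satisfies every clause.

No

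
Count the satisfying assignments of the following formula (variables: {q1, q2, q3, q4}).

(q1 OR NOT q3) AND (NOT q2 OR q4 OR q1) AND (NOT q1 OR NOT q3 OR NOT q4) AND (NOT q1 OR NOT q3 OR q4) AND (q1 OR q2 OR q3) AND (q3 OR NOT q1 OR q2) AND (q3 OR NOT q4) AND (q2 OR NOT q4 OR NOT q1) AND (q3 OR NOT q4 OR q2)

1

There are 2^4 = 16 truth assignments over (q1, q2, q3, q4).
Check each against the 9 clauses (columns in the order q1, q2, q3, q4):
  F F F F  ✗ fails (q1 OR q2 OR q3)
  F F F T  ✗ fails (q1 OR q2 OR q3)
  F F T F  ✗ fails (q1 OR NOT q3)
  F F T T  ✗ fails (q1 OR NOT q3)
  F T F F  ✗ fails (NOT q2 OR q4 OR q1)
  F T F T  ✗ fails (q3 OR NOT q4)
  F T T F  ✗ fails (q1 OR NOT q3)
  F T T T  ✗ fails (q1 OR NOT q3)
  T F F F  ✗ fails (q3 OR NOT q1 OR q2)
  T F F T  ✗ fails (q3 OR NOT q1 OR q2)
  T F T F  ✗ fails (NOT q1 OR NOT q3 OR q4)
  T F T T  ✗ fails (NOT q1 OR NOT q3 OR NOT q4)
  T T F F  ✓ satisfies all
  T T F T  ✗ fails (q3 OR NOT q4)
  T T T F  ✗ fails (NOT q1 OR NOT q3 OR q4)
  T T T T  ✗ fails (NOT q1 OR NOT q3 OR NOT q4)
1 of the 16 rows is a model.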